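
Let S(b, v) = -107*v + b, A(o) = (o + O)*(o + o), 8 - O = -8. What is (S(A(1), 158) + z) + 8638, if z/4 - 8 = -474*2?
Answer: -11994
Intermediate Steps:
z = -3760 (z = 32 + 4*(-474*2) = 32 + 4*(-948) = 32 - 3792 = -3760)
O = 16 (O = 8 - 1*(-8) = 8 + 8 = 16)
A(o) = 2*o*(16 + o) (A(o) = (o + 16)*(o + o) = (16 + o)*(2*o) = 2*o*(16 + o))
S(b, v) = b - 107*v
(S(A(1), 158) + z) + 8638 = ((2*1*(16 + 1) - 107*158) - 3760) + 8638 = ((2*1*17 - 16906) - 3760) + 8638 = ((34 - 16906) - 3760) + 8638 = (-16872 - 3760) + 8638 = -20632 + 8638 = -11994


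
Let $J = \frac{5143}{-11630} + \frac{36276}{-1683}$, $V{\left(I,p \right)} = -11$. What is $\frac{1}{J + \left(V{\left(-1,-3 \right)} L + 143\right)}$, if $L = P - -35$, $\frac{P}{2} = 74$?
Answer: $- \frac{6524430}{12344199283} \approx -0.00052854$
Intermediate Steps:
$P = 148$ ($P = 2 \cdot 74 = 148$)
$J = - \frac{143515183}{6524430}$ ($J = 5143 \left(- \frac{1}{11630}\right) + 36276 \left(- \frac{1}{1683}\right) = - \frac{5143}{11630} - \frac{12092}{561} = - \frac{143515183}{6524430} \approx -21.997$)
$L = 183$ ($L = 148 - -35 = 148 + 35 = 183$)
$\frac{1}{J + \left(V{\left(-1,-3 \right)} L + 143\right)} = \frac{1}{- \frac{143515183}{6524430} + \left(\left(-11\right) 183 + 143\right)} = \frac{1}{- \frac{143515183}{6524430} + \left(-2013 + 143\right)} = \frac{1}{- \frac{143515183}{6524430} - 1870} = \frac{1}{- \frac{12344199283}{6524430}} = - \frac{6524430}{12344199283}$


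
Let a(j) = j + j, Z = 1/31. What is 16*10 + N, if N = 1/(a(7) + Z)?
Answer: 69631/435 ≈ 160.07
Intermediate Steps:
Z = 1/31 ≈ 0.032258
a(j) = 2*j
N = 31/435 (N = 1/(2*7 + 1/31) = 1/(14 + 1/31) = 1/(435/31) = 31/435 ≈ 0.071264)
16*10 + N = 16*10 + 31/435 = 160 + 31/435 = 69631/435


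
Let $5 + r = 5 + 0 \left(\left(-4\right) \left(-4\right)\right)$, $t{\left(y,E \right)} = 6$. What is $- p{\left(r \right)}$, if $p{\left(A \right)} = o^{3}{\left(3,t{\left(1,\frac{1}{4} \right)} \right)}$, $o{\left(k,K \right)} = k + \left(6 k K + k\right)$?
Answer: $-1481544$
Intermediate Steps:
$o{\left(k,K \right)} = 2 k + 6 K k$ ($o{\left(k,K \right)} = k + \left(6 K k + k\right) = k + \left(k + 6 K k\right) = 2 k + 6 K k$)
$r = 0$ ($r = -5 + \left(5 + 0 \left(\left(-4\right) \left(-4\right)\right)\right) = -5 + \left(5 + 0 \cdot 16\right) = -5 + \left(5 + 0\right) = -5 + 5 = 0$)
$p{\left(A \right)} = 1481544$ ($p{\left(A \right)} = \left(2 \cdot 3 \left(1 + 3 \cdot 6\right)\right)^{3} = \left(2 \cdot 3 \left(1 + 18\right)\right)^{3} = \left(2 \cdot 3 \cdot 19\right)^{3} = 114^{3} = 1481544$)
$- p{\left(r \right)} = \left(-1\right) 1481544 = -1481544$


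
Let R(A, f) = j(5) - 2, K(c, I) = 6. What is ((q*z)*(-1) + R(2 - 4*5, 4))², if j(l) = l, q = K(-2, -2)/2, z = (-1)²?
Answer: 0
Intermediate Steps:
z = 1
q = 3 (q = 6/2 = 6*(½) = 3)
R(A, f) = 3 (R(A, f) = 5 - 2 = 3)
((q*z)*(-1) + R(2 - 4*5, 4))² = ((3*1)*(-1) + 3)² = (3*(-1) + 3)² = (-3 + 3)² = 0² = 0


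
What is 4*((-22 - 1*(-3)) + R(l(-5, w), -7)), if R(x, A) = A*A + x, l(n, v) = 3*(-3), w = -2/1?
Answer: 84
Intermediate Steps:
w = -2 (w = -2*1 = -2)
l(n, v) = -9
R(x, A) = x + A² (R(x, A) = A² + x = x + A²)
4*((-22 - 1*(-3)) + R(l(-5, w), -7)) = 4*((-22 - 1*(-3)) + (-9 + (-7)²)) = 4*((-22 + 3) + (-9 + 49)) = 4*(-19 + 40) = 4*21 = 84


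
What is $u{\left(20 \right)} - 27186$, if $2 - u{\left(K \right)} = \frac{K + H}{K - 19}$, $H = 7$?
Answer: $-27211$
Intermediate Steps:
$u{\left(K \right)} = 2 - \frac{7 + K}{-19 + K}$ ($u{\left(K \right)} = 2 - \frac{K + 7}{K - 19} = 2 - \frac{7 + K}{-19 + K}$)
$u{\left(20 \right)} - 27186 = \frac{-45 + 20}{-19 + 20} - 27186 = 1^{-1} \left(-25\right) - 27186 = 1 \left(-25\right) - 27186 = -25 - 27186 = -27211$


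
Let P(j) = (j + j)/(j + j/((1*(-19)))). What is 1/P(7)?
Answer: 9/19 ≈ 0.47368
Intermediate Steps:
P(j) = 19/9 (P(j) = (2*j)/(j + j/(-19)) = (2*j)/(j + j*(-1/19)) = (2*j)/(j - j/19) = (2*j)/((18*j/19)) = (2*j)*(19/(18*j)) = 19/9)
1/P(7) = 1/(19/9) = 9/19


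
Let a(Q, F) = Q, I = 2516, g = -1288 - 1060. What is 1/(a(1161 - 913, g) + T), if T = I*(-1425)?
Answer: -1/3585052 ≈ -2.7894e-7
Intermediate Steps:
g = -2348
T = -3585300 (T = 2516*(-1425) = -3585300)
1/(a(1161 - 913, g) + T) = 1/((1161 - 913) - 3585300) = 1/(248 - 3585300) = 1/(-3585052) = -1/3585052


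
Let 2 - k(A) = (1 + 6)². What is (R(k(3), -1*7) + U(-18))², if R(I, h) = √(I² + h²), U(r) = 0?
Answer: 2258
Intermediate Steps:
k(A) = -47 (k(A) = 2 - (1 + 6)² = 2 - 1*7² = 2 - 1*49 = 2 - 49 = -47)
(R(k(3), -1*7) + U(-18))² = (√((-47)² + (-1*7)²) + 0)² = (√(2209 + (-7)²) + 0)² = (√(2209 + 49) + 0)² = (√2258 + 0)² = (√2258)² = 2258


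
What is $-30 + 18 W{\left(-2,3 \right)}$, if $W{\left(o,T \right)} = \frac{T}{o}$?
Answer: $-57$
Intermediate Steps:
$-30 + 18 W{\left(-2,3 \right)} = -30 + 18 \frac{3}{-2} = -30 + 18 \cdot 3 \left(- \frac{1}{2}\right) = -30 + 18 \left(- \frac{3}{2}\right) = -30 - 27 = -57$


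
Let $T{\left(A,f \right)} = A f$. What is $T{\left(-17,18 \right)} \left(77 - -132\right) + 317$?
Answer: $-63637$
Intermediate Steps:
$T{\left(-17,18 \right)} \left(77 - -132\right) + 317 = \left(-17\right) 18 \left(77 - -132\right) + 317 = - 306 \left(77 + 132\right) + 317 = \left(-306\right) 209 + 317 = -63954 + 317 = -63637$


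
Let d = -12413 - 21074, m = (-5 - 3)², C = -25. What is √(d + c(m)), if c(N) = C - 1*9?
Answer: I*√33521 ≈ 183.09*I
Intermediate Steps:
m = 64 (m = (-8)² = 64)
d = -33487
c(N) = -34 (c(N) = -25 - 1*9 = -25 - 9 = -34)
√(d + c(m)) = √(-33487 - 34) = √(-33521) = I*√33521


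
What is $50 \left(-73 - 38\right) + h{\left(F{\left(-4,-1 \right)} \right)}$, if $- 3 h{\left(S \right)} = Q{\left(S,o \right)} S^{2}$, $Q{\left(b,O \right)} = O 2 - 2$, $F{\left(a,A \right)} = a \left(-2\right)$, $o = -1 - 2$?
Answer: $- \frac{16138}{3} \approx -5379.3$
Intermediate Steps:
$o = -3$
$F{\left(a,A \right)} = - 2 a$
$Q{\left(b,O \right)} = -2 + 2 O$ ($Q{\left(b,O \right)} = 2 O - 2 = -2 + 2 O$)
$h{\left(S \right)} = \frac{8 S^{2}}{3}$ ($h{\left(S \right)} = - \frac{\left(-2 + 2 \left(-3\right)\right) S^{2}}{3} = - \frac{\left(-2 - 6\right) S^{2}}{3} = - \frac{\left(-8\right) S^{2}}{3} = \frac{8 S^{2}}{3}$)
$50 \left(-73 - 38\right) + h{\left(F{\left(-4,-1 \right)} \right)} = 50 \left(-73 - 38\right) + \frac{8 \left(\left(-2\right) \left(-4\right)\right)^{2}}{3} = 50 \left(-73 - 38\right) + \frac{8 \cdot 8^{2}}{3} = 50 \left(-111\right) + \frac{8}{3} \cdot 64 = -5550 + \frac{512}{3} = - \frac{16138}{3}$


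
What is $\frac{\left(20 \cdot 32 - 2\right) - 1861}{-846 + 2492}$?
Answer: $- \frac{1223}{1646} \approx -0.74301$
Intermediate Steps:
$\frac{\left(20 \cdot 32 - 2\right) - 1861}{-846 + 2492} = \frac{\left(640 - 2\right) - 1861}{1646} = \left(638 - 1861\right) \frac{1}{1646} = \left(-1223\right) \frac{1}{1646} = - \frac{1223}{1646}$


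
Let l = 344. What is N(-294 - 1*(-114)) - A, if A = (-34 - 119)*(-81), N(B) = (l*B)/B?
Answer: -12049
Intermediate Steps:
N(B) = 344 (N(B) = (344*B)/B = 344)
A = 12393 (A = -153*(-81) = 12393)
N(-294 - 1*(-114)) - A = 344 - 1*12393 = 344 - 12393 = -12049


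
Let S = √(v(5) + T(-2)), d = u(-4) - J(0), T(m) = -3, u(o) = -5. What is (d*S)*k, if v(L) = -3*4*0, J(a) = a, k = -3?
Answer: 15*I*√3 ≈ 25.981*I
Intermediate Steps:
v(L) = 0 (v(L) = -12*0 = 0)
d = -5 (d = -5 - 1*0 = -5 + 0 = -5)
S = I*√3 (S = √(0 - 3) = √(-3) = I*√3 ≈ 1.732*I)
(d*S)*k = -5*I*√3*(-3) = 15*I*√3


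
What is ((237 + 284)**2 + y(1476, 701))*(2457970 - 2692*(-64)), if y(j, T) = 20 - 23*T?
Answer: 671604817204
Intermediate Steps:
((237 + 284)**2 + y(1476, 701))*(2457970 - 2692*(-64)) = ((237 + 284)**2 + (20 - 23*701))*(2457970 - 2692*(-64)) = (521**2 + (20 - 16123))*(2457970 + 172288) = (271441 - 16103)*2630258 = 255338*2630258 = 671604817204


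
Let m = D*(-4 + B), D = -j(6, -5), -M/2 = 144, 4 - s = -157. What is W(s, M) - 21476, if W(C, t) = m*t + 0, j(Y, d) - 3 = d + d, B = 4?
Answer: -21476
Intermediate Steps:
j(Y, d) = 3 + 2*d (j(Y, d) = 3 + (d + d) = 3 + 2*d)
s = 161 (s = 4 - 1*(-157) = 4 + 157 = 161)
M = -288 (M = -2*144 = -288)
D = 7 (D = -(3 + 2*(-5)) = -(3 - 10) = -1*(-7) = 7)
m = 0 (m = 7*(-4 + 4) = 7*0 = 0)
W(C, t) = 0 (W(C, t) = 0*t + 0 = 0 + 0 = 0)
W(s, M) - 21476 = 0 - 21476 = -21476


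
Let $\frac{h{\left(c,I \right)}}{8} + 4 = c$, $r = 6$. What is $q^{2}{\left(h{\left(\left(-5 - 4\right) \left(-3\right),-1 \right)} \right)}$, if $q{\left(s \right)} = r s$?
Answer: $1218816$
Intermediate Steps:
$h{\left(c,I \right)} = -32 + 8 c$
$q{\left(s \right)} = 6 s$
$q^{2}{\left(h{\left(\left(-5 - 4\right) \left(-3\right),-1 \right)} \right)} = \left(6 \left(-32 + 8 \left(-5 - 4\right) \left(-3\right)\right)\right)^{2} = \left(6 \left(-32 + 8 \left(\left(-9\right) \left(-3\right)\right)\right)\right)^{2} = \left(6 \left(-32 + 8 \cdot 27\right)\right)^{2} = \left(6 \left(-32 + 216\right)\right)^{2} = \left(6 \cdot 184\right)^{2} = 1104^{2} = 1218816$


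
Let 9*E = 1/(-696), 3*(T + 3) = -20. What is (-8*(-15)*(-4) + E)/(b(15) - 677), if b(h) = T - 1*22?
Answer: 3006721/4439088 ≈ 0.67733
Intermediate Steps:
T = -29/3 (T = -3 + (⅓)*(-20) = -3 - 20/3 = -29/3 ≈ -9.6667)
E = -1/6264 (E = (⅑)/(-696) = (⅑)*(-1/696) = -1/6264 ≈ -0.00015964)
b(h) = -95/3 (b(h) = -29/3 - 1*22 = -29/3 - 22 = -95/3)
(-8*(-15)*(-4) + E)/(b(15) - 677) = (-8*(-15)*(-4) - 1/6264)/(-95/3 - 677) = (120*(-4) - 1/6264)/(-2126/3) = (-480 - 1/6264)*(-3/2126) = -3006721/6264*(-3/2126) = 3006721/4439088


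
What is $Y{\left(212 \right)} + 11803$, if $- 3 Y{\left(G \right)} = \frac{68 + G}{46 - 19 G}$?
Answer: $\frac{70499459}{5973} \approx 11803.0$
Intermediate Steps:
$Y{\left(G \right)} = - \frac{68 + G}{3 \left(46 - 19 G\right)}$ ($Y{\left(G \right)} = - \frac{\left(68 + G\right) \frac{1}{46 - 19 G}}{3} = - \frac{\frac{1}{46 - 19 G} \left(68 + G\right)}{3} = - \frac{68 + G}{3 \left(46 - 19 G\right)}$)
$Y{\left(212 \right)} + 11803 = \frac{68 + 212}{3 \left(-46 + 19 \cdot 212\right)} + 11803 = \frac{1}{3} \frac{1}{-46 + 4028} \cdot 280 + 11803 = \frac{1}{3} \cdot \frac{1}{3982} \cdot 280 + 11803 = \frac{140}{5973} + 11803 = \frac{70499459}{5973}$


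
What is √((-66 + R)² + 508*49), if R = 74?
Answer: 2*√6239 ≈ 157.97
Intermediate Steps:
√((-66 + R)² + 508*49) = √((-66 + 74)² + 508*49) = √(8² + 24892) = √(64 + 24892) = √24956 = 2*√6239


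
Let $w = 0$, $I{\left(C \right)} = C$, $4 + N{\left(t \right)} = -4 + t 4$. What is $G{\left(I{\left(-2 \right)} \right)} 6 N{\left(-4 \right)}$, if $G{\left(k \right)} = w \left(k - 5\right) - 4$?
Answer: $576$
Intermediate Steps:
$N{\left(t \right)} = -8 + 4 t$ ($N{\left(t \right)} = -4 + \left(-4 + t 4\right) = -4 + \left(-4 + 4 t\right) = -8 + 4 t$)
$G{\left(k \right)} = -4$ ($G{\left(k \right)} = 0 \left(k - 5\right) - 4 = 0 \left(-5 + k\right) - 4 = 0 - 4 = -4$)
$G{\left(I{\left(-2 \right)} \right)} 6 N{\left(-4 \right)} = \left(-4\right) 6 \left(-8 + 4 \left(-4\right)\right) = - 24 \left(-8 - 16\right) = \left(-24\right) \left(-24\right) = 576$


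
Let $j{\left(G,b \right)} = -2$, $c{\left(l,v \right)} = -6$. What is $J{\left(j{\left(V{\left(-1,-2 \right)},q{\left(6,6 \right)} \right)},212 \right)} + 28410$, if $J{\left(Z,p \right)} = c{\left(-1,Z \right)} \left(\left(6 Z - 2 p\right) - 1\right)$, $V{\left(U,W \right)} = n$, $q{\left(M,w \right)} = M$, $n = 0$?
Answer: $31032$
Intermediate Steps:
$V{\left(U,W \right)} = 0$
$J{\left(Z,p \right)} = 6 - 36 Z + 12 p$ ($J{\left(Z,p \right)} = - 6 \left(\left(6 Z - 2 p\right) - 1\right) = - 6 \left(\left(- 2 p + 6 Z\right) - 1\right) = - 6 \left(-1 - 2 p + 6 Z\right) = 6 - 36 Z + 12 p$)
$J{\left(j{\left(V{\left(-1,-2 \right)},q{\left(6,6 \right)} \right)},212 \right)} + 28410 = \left(6 - -72 + 12 \cdot 212\right) + 28410 = \left(6 + 72 + 2544\right) + 28410 = 2622 + 28410 = 31032$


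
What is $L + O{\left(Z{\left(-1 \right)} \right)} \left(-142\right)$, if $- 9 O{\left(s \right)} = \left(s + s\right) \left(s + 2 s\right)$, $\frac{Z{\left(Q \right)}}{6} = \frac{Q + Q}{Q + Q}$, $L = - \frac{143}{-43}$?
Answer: $\frac{146687}{43} \approx 3411.3$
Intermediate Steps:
$L = \frac{143}{43}$ ($L = \left(-143\right) \left(- \frac{1}{43}\right) = \frac{143}{43} \approx 3.3256$)
$Z{\left(Q \right)} = 6$ ($Z{\left(Q \right)} = 6 \frac{Q + Q}{Q + Q} = 6 \frac{2 Q}{2 Q} = 6 \cdot 2 Q \frac{1}{2 Q} = 6 \cdot 1 = 6$)
$O{\left(s \right)} = - \frac{2 s^{2}}{3}$ ($O{\left(s \right)} = - \frac{\left(s + s\right) \left(s + 2 s\right)}{9} = - \frac{2 s 3 s}{9} = - \frac{6 s^{2}}{9} = - \frac{2 s^{2}}{3}$)
$L + O{\left(Z{\left(-1 \right)} \right)} \left(-142\right) = \frac{143}{43} + - \frac{2 \cdot 6^{2}}{3} \left(-142\right) = \frac{143}{43} + \left(- \frac{2}{3}\right) 36 \left(-142\right) = \frac{143}{43} - -3408 = \frac{143}{43} + 3408 = \frac{146687}{43}$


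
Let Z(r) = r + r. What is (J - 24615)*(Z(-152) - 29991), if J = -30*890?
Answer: 1554587925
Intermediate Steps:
J = -26700
Z(r) = 2*r
(J - 24615)*(Z(-152) - 29991) = (-26700 - 24615)*(2*(-152) - 29991) = -51315*(-304 - 29991) = -51315*(-30295) = 1554587925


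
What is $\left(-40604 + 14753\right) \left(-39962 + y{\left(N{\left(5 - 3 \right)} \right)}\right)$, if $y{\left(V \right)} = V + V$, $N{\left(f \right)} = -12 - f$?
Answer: $1033781490$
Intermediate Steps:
$y{\left(V \right)} = 2 V$
$\left(-40604 + 14753\right) \left(-39962 + y{\left(N{\left(5 - 3 \right)} \right)}\right) = \left(-40604 + 14753\right) \left(-39962 + 2 \left(-12 - \left(5 - 3\right)\right)\right) = - 25851 \left(-39962 + 2 \left(-12 - \left(5 - 3\right)\right)\right) = - 25851 \left(-39962 + 2 \left(-12 - 2\right)\right) = - 25851 \left(-39962 + 2 \left(-14\right)\right) = - 25851 \left(-39962 - 28\right) = \left(-25851\right) \left(-39990\right) = 1033781490$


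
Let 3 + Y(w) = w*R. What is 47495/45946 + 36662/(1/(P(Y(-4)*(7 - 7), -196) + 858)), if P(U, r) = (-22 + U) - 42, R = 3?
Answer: 1337471015583/45946 ≈ 2.9110e+7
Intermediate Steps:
Y(w) = -3 + 3*w (Y(w) = -3 + w*3 = -3 + 3*w)
P(U, r) = -64 + U
47495/45946 + 36662/(1/(P(Y(-4)*(7 - 7), -196) + 858)) = 47495/45946 + 36662/(1/((-64 + (-3 + 3*(-4))*(7 - 7)) + 858)) = 47495*(1/45946) + 36662/(1/((-64 + (-3 - 12)*0) + 858)) = 47495/45946 + 36662/(1/((-64 - 15*0) + 858)) = 47495/45946 + 36662/(1/((-64 + 0) + 858)) = 47495/45946 + 36662/(1/(-64 + 858)) = 47495/45946 + 36662/(1/794) = 47495/45946 + 36662*794 = 47495/45946 + 29109628 = 1337471015583/45946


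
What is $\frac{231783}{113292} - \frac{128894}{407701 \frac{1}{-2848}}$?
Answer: $\frac{13894290376529}{15396420564} \approx 902.44$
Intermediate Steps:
$\frac{231783}{113292} - \frac{128894}{407701 \frac{1}{-2848}} = 231783 \cdot \frac{1}{113292} - \frac{128894}{407701 \left(- \frac{1}{2848}\right)} = \frac{77261}{37764} - \frac{128894}{- \frac{407701}{2848}} = \frac{77261}{37764} - - \frac{367090112}{407701} = \frac{77261}{37764} + \frac{367090112}{407701} = \frac{13894290376529}{15396420564}$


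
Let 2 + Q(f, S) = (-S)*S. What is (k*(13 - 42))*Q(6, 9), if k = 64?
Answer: 154048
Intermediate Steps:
Q(f, S) = -2 - S**2 (Q(f, S) = -2 + (-S)*S = -2 - S**2)
(k*(13 - 42))*Q(6, 9) = (64*(13 - 42))*(-2 - 1*9**2) = (64*(-29))*(-2 - 1*81) = -1856*(-2 - 81) = -1856*(-83) = 154048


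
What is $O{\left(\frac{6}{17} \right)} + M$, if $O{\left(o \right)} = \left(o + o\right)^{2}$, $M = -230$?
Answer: $- \frac{66326}{289} \approx -229.5$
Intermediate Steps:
$O{\left(o \right)} = 4 o^{2}$ ($O{\left(o \right)} = \left(2 o\right)^{2} = 4 o^{2}$)
$O{\left(\frac{6}{17} \right)} + M = 4 \left(\frac{6}{17}\right)^{2} - 230 = 4 \cdot \frac{36}{289} - 230 = \frac{144}{289} - 230 = - \frac{66326}{289}$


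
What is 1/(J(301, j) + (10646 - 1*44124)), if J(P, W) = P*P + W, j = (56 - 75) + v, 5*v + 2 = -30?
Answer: 5/285488 ≈ 1.7514e-5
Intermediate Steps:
v = -32/5 (v = -⅖ + (⅕)*(-30) = -⅖ - 6 = -32/5 ≈ -6.4000)
j = -127/5 (j = (56 - 75) - 32/5 = -19 - 32/5 = -127/5 ≈ -25.400)
J(P, W) = W + P² (J(P, W) = P² + W = W + P²)
1/(J(301, j) + (10646 - 1*44124)) = 1/((-127/5 + 301²) + (10646 - 1*44124)) = 1/((-127/5 + 90601) + (10646 - 44124)) = 1/(452878/5 - 33478) = 1/(285488/5) = 5/285488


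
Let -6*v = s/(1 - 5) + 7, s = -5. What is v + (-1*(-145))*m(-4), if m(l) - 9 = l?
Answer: 5789/8 ≈ 723.63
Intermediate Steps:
m(l) = 9 + l
v = -11/8 (v = -(-5/(1 - 5) + 7)/6 = -(-5/(-4) + 7)/6 = -(-¼*(-5) + 7)/6 = -(5/4 + 7)/6 = -⅙*33/4 = -11/8 ≈ -1.3750)
v + (-1*(-145))*m(-4) = -11/8 + (-1*(-145))*(9 - 4) = -11/8 + 145*5 = -11/8 + 725 = 5789/8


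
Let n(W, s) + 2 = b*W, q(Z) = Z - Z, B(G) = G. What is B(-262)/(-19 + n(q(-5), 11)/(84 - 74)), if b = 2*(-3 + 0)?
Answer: 655/48 ≈ 13.646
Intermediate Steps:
q(Z) = 0
b = -6 (b = 2*(-3) = -6)
n(W, s) = -2 - 6*W
B(-262)/(-19 + n(q(-5), 11)/(84 - 74)) = -262/(-19 + (-2 - 6*0)/(84 - 74)) = -262/(-19 + (-2 + 0)/10) = -262/(-19 + (1/10)*(-2)) = -262/(-19 - 1/5) = -262/(-96/5) = -262*(-5/96) = 655/48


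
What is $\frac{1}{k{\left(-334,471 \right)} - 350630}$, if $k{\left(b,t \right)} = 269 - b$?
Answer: $- \frac{1}{350027} \approx -2.8569 \cdot 10^{-6}$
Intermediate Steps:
$\frac{1}{k{\left(-334,471 \right)} - 350630} = \frac{1}{\left(269 - -334\right) - 350630} = \frac{1}{\left(269 + 334\right) - 350630} = \frac{1}{603 - 350630} = \frac{1}{-350027} = - \frac{1}{350027}$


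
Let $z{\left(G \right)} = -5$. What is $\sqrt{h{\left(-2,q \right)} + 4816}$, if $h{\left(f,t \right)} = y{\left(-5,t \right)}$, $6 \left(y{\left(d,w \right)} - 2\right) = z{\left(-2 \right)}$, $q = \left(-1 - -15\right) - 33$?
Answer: $\frac{\sqrt{173418}}{6} \approx 69.406$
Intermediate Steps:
$q = -19$ ($q = \left(-1 + 15\right) - 33 = 14 - 33 = -19$)
$y{\left(d,w \right)} = \frac{7}{6}$ ($y{\left(d,w \right)} = 2 + \frac{1}{6} \left(-5\right) = 2 - \frac{5}{6} = \frac{7}{6}$)
$h{\left(f,t \right)} = \frac{7}{6}$
$\sqrt{h{\left(-2,q \right)} + 4816} = \sqrt{\frac{7}{6} + 4816} = \sqrt{\frac{28903}{6}} = \frac{\sqrt{173418}}{6}$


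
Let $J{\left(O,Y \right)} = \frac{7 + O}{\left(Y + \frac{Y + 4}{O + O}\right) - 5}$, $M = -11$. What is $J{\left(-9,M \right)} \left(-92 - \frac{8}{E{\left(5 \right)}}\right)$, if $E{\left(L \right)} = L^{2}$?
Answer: $- \frac{83088}{7025} \approx -11.827$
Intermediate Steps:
$J{\left(O,Y \right)} = \frac{7 + O}{-5 + Y + \frac{4 + Y}{2 O}}$ ($J{\left(O,Y \right)} = \frac{7 + O}{\left(Y + \frac{4 + Y}{2 O}\right) - 5} = \frac{7 + O}{-5 + Y + \frac{4 + Y}{2 O}}$)
$J{\left(-9,M \right)} \left(-92 - \frac{8}{E{\left(5 \right)}}\right) = 2 \left(-9\right) \frac{1}{4 - 11 - -90 + 2 \left(-9\right) \left(-11\right)} \left(7 - 9\right) \left(-92 - \frac{8}{5^{2}}\right) = 2 \left(-9\right) \frac{1}{4 - 11 + 90 + 198} \left(-2\right) \left(-92 - \frac{8}{25}\right) = 2 \left(-9\right) \frac{1}{281} \left(-2\right) \left(-92 - \frac{8}{25}\right) = \frac{36}{281} \left(- \frac{2308}{25}\right) = - \frac{83088}{7025}$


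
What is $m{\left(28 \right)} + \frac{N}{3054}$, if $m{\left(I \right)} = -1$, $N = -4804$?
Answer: $- \frac{3929}{1527} \approx -2.573$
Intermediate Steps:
$m{\left(28 \right)} + \frac{N}{3054} = -1 - \frac{4804}{3054} = -1 - \frac{2402}{1527} = - \frac{3929}{1527}$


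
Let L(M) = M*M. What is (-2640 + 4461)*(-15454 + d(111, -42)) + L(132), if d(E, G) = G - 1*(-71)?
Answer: -28071501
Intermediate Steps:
L(M) = M²
d(E, G) = 71 + G (d(E, G) = G + 71 = 71 + G)
(-2640 + 4461)*(-15454 + d(111, -42)) + L(132) = (-2640 + 4461)*(-15454 + (71 - 42)) + 132² = 1821*(-15454 + 29) + 17424 = 1821*(-15425) + 17424 = -28088925 + 17424 = -28071501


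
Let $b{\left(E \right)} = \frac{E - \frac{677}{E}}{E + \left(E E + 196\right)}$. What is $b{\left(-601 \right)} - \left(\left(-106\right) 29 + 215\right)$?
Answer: $\frac{154985153410}{54209599} \approx 2859.0$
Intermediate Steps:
$b{\left(E \right)} = \frac{E - \frac{677}{E}}{196 + E + E^{2}}$ ($b{\left(E \right)} = \frac{E - \frac{677}{E}}{E + \left(E^{2} + 196\right)} = \frac{E - \frac{677}{E}}{E + \left(196 + E^{2}\right)} = \frac{E - \frac{677}{E}}{196 + E + E^{2}}$)
$b{\left(-601 \right)} - \left(\left(-106\right) 29 + 215\right) = \frac{-677 + \left(-601\right)^{2}}{\left(-601\right) \left(196 - 601 + \left(-601\right)^{2}\right)} - \left(\left(-106\right) 29 + 215\right) = - \frac{-677 + 361201}{601 \left(196 - 601 + 361201\right)} - \left(-3074 + 215\right) = \left(- \frac{1}{601}\right) \frac{1}{360796} \cdot 360524 - -2859 = \left(- \frac{1}{601}\right) \frac{1}{360796} \cdot 360524 + 2859 = - \frac{90131}{54209599} + 2859 = \frac{154985153410}{54209599}$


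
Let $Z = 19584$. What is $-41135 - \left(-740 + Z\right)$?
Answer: $-59979$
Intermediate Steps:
$-41135 - \left(-740 + Z\right) = -41135 + \left(740 - 19584\right) = -41135 - 18844 = -59979$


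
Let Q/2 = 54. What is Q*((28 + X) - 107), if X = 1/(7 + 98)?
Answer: -298584/35 ≈ -8531.0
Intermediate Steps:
Q = 108 (Q = 2*54 = 108)
X = 1/105 ≈ 0.0095238
Q*((28 + X) - 107) = 108*((28 + 1/105) - 107) = 108*(2941/105 - 107) = 108*(-8294/105) = -298584/35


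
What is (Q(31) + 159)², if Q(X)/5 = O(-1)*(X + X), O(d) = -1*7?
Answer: 4044121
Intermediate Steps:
O(d) = -7
Q(X) = -70*X (Q(X) = 5*(-7*(X + X)) = 5*(-14*X) = -70*X)
(Q(31) + 159)² = (-70*31 + 159)² = (-2170 + 159)² = (-2011)² = 4044121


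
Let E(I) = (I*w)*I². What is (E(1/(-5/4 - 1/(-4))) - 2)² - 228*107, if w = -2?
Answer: -24396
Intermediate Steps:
E(I) = -2*I³ (E(I) = (I*(-2))*I² = (-2*I)*I² = -2*I³)
(E(1/(-5/4 - 1/(-4))) - 2)² - 228*107 = (-2/(-5/4 - 1/(-4))³ - 2)² - 228*107 = (-2/(-5*¼ - 1*(-¼))³ - 2)² - 24396 = (-2/(-5/4 + ¼)³ - 2)² - 24396 = (-2*(1/(-1))³ - 2)² - 24396 = (-2*(-1)³ - 2)² - 24396 = (-2*(-1) - 2)² - 24396 = (2 - 2)² - 24396 = 0² - 24396 = 0 - 24396 = -24396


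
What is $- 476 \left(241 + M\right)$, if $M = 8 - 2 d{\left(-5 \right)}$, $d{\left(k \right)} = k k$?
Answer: $-94724$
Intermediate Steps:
$d{\left(k \right)} = k^{2}$
$M = -42$ ($M = 8 - 2 \left(-5\right)^{2} = 8 - 50 = -42$)
$- 476 \left(241 + M\right) = - 476 \left(241 - 42\right) = \left(-476\right) 199 = -94724$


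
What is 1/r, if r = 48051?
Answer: 1/48051 ≈ 2.0811e-5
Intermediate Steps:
1/r = 1/48051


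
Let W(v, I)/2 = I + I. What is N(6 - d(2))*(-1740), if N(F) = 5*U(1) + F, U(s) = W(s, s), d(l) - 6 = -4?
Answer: -41760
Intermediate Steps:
W(v, I) = 4*I (W(v, I) = 2*(I + I) = 2*(2*I) = 4*I)
d(l) = 2 (d(l) = 6 - 4 = 2)
U(s) = 4*s
N(F) = 20 + F (N(F) = 5*(4*1) + F = 5*4 + F = 20 + F)
N(6 - d(2))*(-1740) = (20 + (6 - 1*2))*(-1740) = (20 + (6 - 2))*(-1740) = (20 + 4)*(-1740) = 24*(-1740) = -41760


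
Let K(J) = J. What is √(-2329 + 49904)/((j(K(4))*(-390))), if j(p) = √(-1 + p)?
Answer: -√5709/234 ≈ -0.32290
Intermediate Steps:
√(-2329 + 49904)/((j(K(4))*(-390))) = √(-2329 + 49904)/((√(-1 + 4)*(-390))) = √47575/((√3*(-390))) = (5*√1903)/((-390*√3)) = (5*√1903)*(-√3/1170) = -√5709/234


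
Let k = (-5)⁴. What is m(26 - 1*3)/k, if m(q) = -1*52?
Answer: -52/625 ≈ -0.083200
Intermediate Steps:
k = 625
m(q) = -52
m(26 - 1*3)/k = -52/625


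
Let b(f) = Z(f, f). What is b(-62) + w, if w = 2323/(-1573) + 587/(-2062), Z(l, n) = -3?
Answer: -15443955/3243526 ≈ -4.7615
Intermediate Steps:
b(f) = -3
w = -5713377/3243526 (w = 2323*(-1/1573) + 587*(-1/2062) = -2323/1573 - 587/2062 = -5713377/3243526 ≈ -1.7615)
b(-62) + w = -3 - 5713377/3243526 = -15443955/3243526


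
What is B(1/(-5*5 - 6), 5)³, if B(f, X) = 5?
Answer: 125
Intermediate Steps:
B(1/(-5*5 - 6), 5)³ = 5³ = 125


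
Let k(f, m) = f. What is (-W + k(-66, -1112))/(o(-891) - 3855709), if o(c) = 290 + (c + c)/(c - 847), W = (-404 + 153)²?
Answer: 4982293/304578020 ≈ 0.016358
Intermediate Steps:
W = 63001 (W = (-251)² = 63001)
o(c) = 290 + 2*c/(-847 + c) (o(c) = 290 + (2*c)/(-847 + c) = 290 + 2*c/(-847 + c))
(-W + k(-66, -1112))/(o(-891) - 3855709) = (-1*63001 - 66)/(2*(-122815 + 146*(-891))/(-847 - 891) - 3855709) = (-63001 - 66)/(2*(-122815 - 130086)/(-1738) - 3855709) = -63067/(2*(-1/1738)*(-252901) - 3855709) = -63067/(22991/79 - 3855709) = -63067/(-304578020/79) = -63067*(-79/304578020) = 4982293/304578020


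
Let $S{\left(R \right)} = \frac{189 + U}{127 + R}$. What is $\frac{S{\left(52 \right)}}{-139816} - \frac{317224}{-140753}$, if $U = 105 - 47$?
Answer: $\frac{7939150584345}{3522634339192} \approx 2.2538$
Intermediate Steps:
$U = 58$ ($U = 105 - 47 = 58$)
$S{\left(R \right)} = \frac{247}{127 + R}$ ($S{\left(R \right)} = \frac{189 + 58}{127 + R} = \frac{247}{127 + R}$)
$\frac{S{\left(52 \right)}}{-139816} - \frac{317224}{-140753} = \frac{247 \frac{1}{127 + 52}}{-139816} - \frac{317224}{-140753} = \frac{247}{179} \left(- \frac{1}{139816}\right) - - \frac{317224}{140753} = 247 \cdot \frac{1}{179} \left(- \frac{1}{139816}\right) + \frac{317224}{140753} = \frac{247}{179} \left(- \frac{1}{139816}\right) + \frac{317224}{140753} = - \frac{247}{25027064} + \frac{317224}{140753} = \frac{7939150584345}{3522634339192}$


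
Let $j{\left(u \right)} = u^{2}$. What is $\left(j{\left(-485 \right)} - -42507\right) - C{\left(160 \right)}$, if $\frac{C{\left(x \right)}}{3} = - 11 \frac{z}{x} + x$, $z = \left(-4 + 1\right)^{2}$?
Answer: $\frac{44360617}{160} \approx 2.7725 \cdot 10^{5}$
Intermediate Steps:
$z = 9$ ($z = \left(-3\right)^{2} = 9$)
$C{\left(x \right)} = - \frac{297}{x} + 3 x$ ($C{\left(x \right)} = 3 \left(- 11 \frac{9}{x} + x\right) = 3 \left(- \frac{99}{x} + x\right) = 3 \left(x - \frac{99}{x}\right) = - \frac{297}{x} + 3 x$)
$\left(j{\left(-485 \right)} - -42507\right) - C{\left(160 \right)} = \left(\left(-485\right)^{2} - -42507\right) - \left(- \frac{297}{160} + 3 \cdot 160\right) = \left(235225 + 42507\right) - \left(\left(-297\right) \frac{1}{160} + 480\right) = 277732 - \left(- \frac{297}{160} + 480\right) = 277732 - \frac{76503}{160} = \frac{44360617}{160}$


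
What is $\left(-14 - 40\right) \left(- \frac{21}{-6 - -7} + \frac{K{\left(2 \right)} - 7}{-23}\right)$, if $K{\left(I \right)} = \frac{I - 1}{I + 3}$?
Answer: $\frac{128574}{115} \approx 1118.0$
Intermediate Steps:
$K{\left(I \right)} = \frac{-1 + I}{3 + I}$
$\left(-14 - 40\right) \left(- \frac{21}{-6 - -7} + \frac{K{\left(2 \right)} - 7}{-23}\right) = \left(-14 - 40\right) \left(- \frac{21}{-6 - -7} + \frac{\frac{-1 + 2}{3 + 2} - 7}{-23}\right) = - 54 \left(- \frac{21}{-6 + 7} + \left(\frac{1}{5} \cdot 1 - 7\right) \left(- \frac{1}{23}\right)\right) = - 54 \left(- \frac{21}{1} + \left(\frac{1}{5} \cdot 1 - 7\right) \left(- \frac{1}{23}\right)\right) = - 54 \left(\left(-21\right) 1 + \left(\frac{1}{5} - 7\right) \left(- \frac{1}{23}\right)\right) = - 54 \left(-21 - - \frac{34}{115}\right) = - 54 \left(-21 + \frac{34}{115}\right) = \left(-54\right) \left(- \frac{2381}{115}\right) = \frac{128574}{115}$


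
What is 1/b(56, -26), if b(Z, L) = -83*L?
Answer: 1/2158 ≈ 0.00046339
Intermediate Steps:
1/b(56, -26) = 1/(-83*(-26)) = 1/2158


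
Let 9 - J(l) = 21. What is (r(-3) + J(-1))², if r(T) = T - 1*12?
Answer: 729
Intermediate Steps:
r(T) = -12 + T (r(T) = T - 12 = -12 + T)
J(l) = -12 (J(l) = 9 - 1*21 = 9 - 21 = -12)
(r(-3) + J(-1))² = ((-12 - 3) - 12)² = (-15 - 12)² = (-27)² = 729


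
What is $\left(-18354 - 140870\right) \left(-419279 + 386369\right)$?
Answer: $5240061840$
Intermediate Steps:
$\left(-18354 - 140870\right) \left(-419279 + 386369\right) = \left(-159224\right) \left(-32910\right) = 5240061840$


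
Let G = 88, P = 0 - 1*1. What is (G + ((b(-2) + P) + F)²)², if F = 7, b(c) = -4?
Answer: 8464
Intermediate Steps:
P = -1 (P = 0 - 1 = -1)
(G + ((b(-2) + P) + F)²)² = (88 + ((-4 - 1) + 7)²)² = (88 + (-5 + 7)²)² = (88 + 2²)² = (88 + 4)² = 92² = 8464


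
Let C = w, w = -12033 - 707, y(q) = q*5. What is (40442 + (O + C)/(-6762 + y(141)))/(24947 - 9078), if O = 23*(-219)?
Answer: 244974971/96118533 ≈ 2.5487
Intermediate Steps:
O = -5037
y(q) = 5*q
w = -12740
C = -12740
(40442 + (O + C)/(-6762 + y(141)))/(24947 - 9078) = (40442 + (-5037 - 12740)/(-6762 + 5*141))/(24947 - 9078) = (40442 - 17777/(-6762 + 705))/15869 = (40442 - 17777/(-6057))*(1/15869) = (40442 - 17777*(-1/6057))*(1/15869) = (40442 + 17777/6057)*(1/15869) = (244974971/6057)*(1/15869) = 244974971/96118533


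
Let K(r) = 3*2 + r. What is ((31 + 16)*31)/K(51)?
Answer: 1457/57 ≈ 25.561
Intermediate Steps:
K(r) = 6 + r
((31 + 16)*31)/K(51) = ((31 + 16)*31)/(6 + 51) = (47*31)/57 = 1457*(1/57) = 1457/57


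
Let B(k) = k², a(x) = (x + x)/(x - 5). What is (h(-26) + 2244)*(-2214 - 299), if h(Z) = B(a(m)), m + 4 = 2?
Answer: -39479948/7 ≈ -5.6400e+6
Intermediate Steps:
m = -2 (m = -4 + 2 = -2)
a(x) = 2*x/(-5 + x) (a(x) = (2*x)/(-5 + x) = 2*x/(-5 + x))
h(Z) = 16/49 (h(Z) = (2*(-2)/(-5 - 2))² = (2*(-2)/(-7))² = (2*(-2)*(-⅐))² = (4/7)² = 16/49)
(h(-26) + 2244)*(-2214 - 299) = (16/49 + 2244)*(-2214 - 299) = (109972/49)*(-2513) = -39479948/7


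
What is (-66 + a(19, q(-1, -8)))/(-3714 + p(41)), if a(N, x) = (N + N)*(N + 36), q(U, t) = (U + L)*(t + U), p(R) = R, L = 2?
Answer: -2024/3673 ≈ -0.55105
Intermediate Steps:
q(U, t) = (2 + U)*(U + t) (q(U, t) = (U + 2)*(t + U) = (2 + U)*(U + t))
a(N, x) = 2*N*(36 + N) (a(N, x) = (2*N)*(36 + N) = 2*N*(36 + N))
(-66 + a(19, q(-1, -8)))/(-3714 + p(41)) = (-66 + 2*19*(36 + 19))/(-3714 + 41) = (-66 + 2*19*55)/(-3673) = (-66 + 2090)*(-1/3673) = 2024*(-1/3673) = -2024/3673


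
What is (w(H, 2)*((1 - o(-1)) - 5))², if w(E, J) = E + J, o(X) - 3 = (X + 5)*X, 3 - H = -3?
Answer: 576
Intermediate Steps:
H = 6 (H = 3 - 1*(-3) = 3 + 3 = 6)
o(X) = 3 + X*(5 + X) (o(X) = 3 + (X + 5)*X = 3 + (5 + X)*X = 3 + X*(5 + X))
(w(H, 2)*((1 - o(-1)) - 5))² = ((6 + 2)*((1 - (3 + (-1)² + 5*(-1))) - 5))² = (8*((1 - (3 + 1 - 5)) - 5))² = (8*((1 - 1*(-1)) - 5))² = (8*((1 + 1) - 5))² = (8*(2 - 5))² = (8*(-3))² = (-24)² = 576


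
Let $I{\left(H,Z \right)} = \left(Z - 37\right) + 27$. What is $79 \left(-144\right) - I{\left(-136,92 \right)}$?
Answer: $-11458$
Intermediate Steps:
$I{\left(H,Z \right)} = -10 + Z$ ($I{\left(H,Z \right)} = \left(-37 + Z\right) + 27 = -10 + Z$)
$79 \left(-144\right) - I{\left(-136,92 \right)} = 79 \left(-144\right) - \left(-10 + 92\right) = -11376 - 82 = -11458$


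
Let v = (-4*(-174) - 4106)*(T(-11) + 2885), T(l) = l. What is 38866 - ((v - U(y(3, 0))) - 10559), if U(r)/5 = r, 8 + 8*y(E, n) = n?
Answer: 9849760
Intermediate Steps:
y(E, n) = -1 + n/8
U(r) = 5*r
v = -9800340 (v = (-4*(-174) - 4106)*(-11 + 2885) = (696 - 4106)*2874 = -3410*2874 = -9800340)
38866 - ((v - U(y(3, 0))) - 10559) = 38866 - ((-9800340 - 5*(-1 + (⅛)*0)) - 10559) = 38866 - ((-9800340 - 5*(-1 + 0)) - 10559) = 38866 - ((-9800340 - 5*(-1)) - 10559) = 38866 - ((-9800340 - 1*(-5)) - 10559) = 38866 - ((-9800340 + 5) - 10559) = 38866 - (-9800335 - 10559) = 38866 - 1*(-9810894) = 38866 + 9810894 = 9849760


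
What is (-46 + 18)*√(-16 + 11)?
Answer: -28*I*√5 ≈ -62.61*I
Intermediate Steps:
(-46 + 18)*√(-16 + 11) = -28*I*√5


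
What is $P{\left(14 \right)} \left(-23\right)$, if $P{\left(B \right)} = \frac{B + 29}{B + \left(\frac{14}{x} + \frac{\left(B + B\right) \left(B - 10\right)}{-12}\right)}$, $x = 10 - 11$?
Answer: $\frac{2967}{28} \approx 105.96$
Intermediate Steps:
$x = -1$ ($x = 10 - 11 = -1$)
$P{\left(B \right)} = \frac{29 + B}{-14 + B - \frac{B \left(-10 + B\right)}{6}}$ ($P{\left(B \right)} = \frac{B + 29}{B + \left(\frac{14}{-1} + \frac{\left(B + B\right) \left(B - 10\right)}{-12}\right)} = \frac{29 + B}{B + \left(14 \left(-1\right) + 2 B \left(-10 + B\right) \left(- \frac{1}{12}\right)\right)} = \frac{29 + B}{B + \left(-14 + 2 B \left(-10 + B\right) \left(- \frac{1}{12}\right)\right)} = \frac{29 + B}{B - \left(14 + \frac{B \left(-10 + B\right)}{6}\right)} = \frac{29 + B}{-14 + B - \frac{B \left(-10 + B\right)}{6}}$)
$P{\left(14 \right)} \left(-23\right) = \frac{6 \left(-29 - 14\right)}{84 + 14^{2} - 224} \left(-23\right) = \frac{6 \left(-29 - 14\right)}{84 + 196 - 224} \left(-23\right) = 6 \cdot \frac{1}{56} \left(-43\right) \left(-23\right) = \left(- \frac{129}{28}\right) \left(-23\right) = \frac{2967}{28}$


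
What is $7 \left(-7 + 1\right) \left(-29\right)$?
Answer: $1218$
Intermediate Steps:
$7 \left(-7 + 1\right) \left(-29\right) = 7 \left(-6\right) \left(-29\right) = \left(-42\right) \left(-29\right) = 1218$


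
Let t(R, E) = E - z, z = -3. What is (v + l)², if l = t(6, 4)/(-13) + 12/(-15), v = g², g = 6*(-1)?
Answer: 5076009/4225 ≈ 1201.4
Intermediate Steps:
t(R, E) = 3 + E (t(R, E) = E - 1*(-3) = E + 3 = 3 + E)
g = -6
v = 36 (v = (-6)² = 36)
l = -87/65 (l = (3 + 4)/(-13) + 12/(-15) = 7*(-1/13) + 12*(-1/15) = -7/13 - ⅘ = -87/65 ≈ -1.3385)
(v + l)² = (36 - 87/65)² = (2253/65)² = 5076009/4225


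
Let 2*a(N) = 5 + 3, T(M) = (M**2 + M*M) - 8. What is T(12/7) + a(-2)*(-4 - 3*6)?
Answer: -4416/49 ≈ -90.122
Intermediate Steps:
T(M) = -8 + 2*M**2 (T(M) = (M**2 + M**2) - 8 = 2*M**2 - 8 = -8 + 2*M**2)
a(N) = 4 (a(N) = (5 + 3)/2 = (1/2)*8 = 4)
T(12/7) + a(-2)*(-4 - 3*6) = (-8 + 2*(12/7)**2) + 4*(-4 - 3*6) = (-8 + 2*(12*(1/7))**2) + 4*(-4 - 18) = (-8 + 2*(12/7)**2) + 4*(-22) = (-8 + 2*(144/49)) - 88 = (-8 + 288/49) - 88 = -104/49 - 88 = -4416/49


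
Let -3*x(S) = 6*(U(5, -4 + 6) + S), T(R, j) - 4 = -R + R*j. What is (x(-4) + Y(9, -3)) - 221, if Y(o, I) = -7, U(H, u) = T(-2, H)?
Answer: -212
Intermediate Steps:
T(R, j) = 4 - R + R*j (T(R, j) = 4 + (-R + R*j) = 4 - R + R*j)
U(H, u) = 6 - 2*H (U(H, u) = 4 - 1*(-2) - 2*H = 4 + 2 - 2*H = 6 - 2*H)
x(S) = 8 - 2*S (x(S) = -2*((6 - 2*5) + S) = -2*((6 - 10) + S) = -2*(-4 + S) = -(-24 + 6*S)/3 = 8 - 2*S)
(x(-4) + Y(9, -3)) - 221 = ((8 - 2*(-4)) - 7) - 221 = ((8 + 8) - 7) - 221 = (16 - 7) - 221 = 9 - 221 = -212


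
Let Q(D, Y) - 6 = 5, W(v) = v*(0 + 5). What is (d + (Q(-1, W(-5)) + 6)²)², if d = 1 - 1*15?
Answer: 75625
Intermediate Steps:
d = -14 (d = 1 - 15 = -14)
W(v) = 5*v (W(v) = v*5 = 5*v)
Q(D, Y) = 11 (Q(D, Y) = 6 + 5 = 11)
(d + (Q(-1, W(-5)) + 6)²)² = (-14 + (11 + 6)²)² = (-14 + 17²)² = (-14 + 289)² = 275² = 75625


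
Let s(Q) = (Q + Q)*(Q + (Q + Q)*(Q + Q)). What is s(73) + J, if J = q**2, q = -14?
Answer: 3122990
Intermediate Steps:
J = 196 (J = (-14)**2 = 196)
s(Q) = 2*Q*(Q + 4*Q**2) (s(Q) = (2*Q)*(Q + (2*Q)*(2*Q)) = (2*Q)*(Q + 4*Q**2) = 2*Q*(Q + 4*Q**2))
s(73) + J = 73**2*(2 + 8*73) + 196 = 5329*(2 + 584) + 196 = 5329*586 + 196 = 3122794 + 196 = 3122990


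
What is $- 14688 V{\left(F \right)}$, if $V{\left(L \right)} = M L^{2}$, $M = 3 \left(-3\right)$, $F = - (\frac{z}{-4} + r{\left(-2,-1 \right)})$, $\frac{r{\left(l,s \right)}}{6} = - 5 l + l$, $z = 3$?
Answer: $295126902$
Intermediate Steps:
$r{\left(l,s \right)} = - 24 l$ ($r{\left(l,s \right)} = 6 \left(- 5 l + l\right) = 6 \left(- 4 l\right) = - 24 l$)
$F = - \frac{189}{4}$ ($F = - (\frac{3}{-4} - -48) = - (3 \left(- \frac{1}{4}\right) + 48) = - (- \frac{3}{4} + 48) = \left(-1\right) \frac{189}{4} = - \frac{189}{4} \approx -47.25$)
$M = -9$
$V{\left(L \right)} = - 9 L^{2}$
$- 14688 V{\left(F \right)} = - 14688 \left(- 9 \left(- \frac{189}{4}\right)^{2}\right) = - 14688 \left(\left(-9\right) \frac{35721}{16}\right) = \left(-14688\right) \left(- \frac{321489}{16}\right) = 295126902$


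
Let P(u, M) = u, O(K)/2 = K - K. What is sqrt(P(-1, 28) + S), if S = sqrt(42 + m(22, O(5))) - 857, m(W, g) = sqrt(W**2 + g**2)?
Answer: 5*I*sqrt(34) ≈ 29.155*I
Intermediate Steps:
O(K) = 0 (O(K) = 2*(K - K) = 2*0 = 0)
S = -849 (S = sqrt(42 + sqrt(22**2 + 0**2)) - 857 = sqrt(42 + sqrt(484 + 0)) - 857 = sqrt(42 + sqrt(484)) - 857 = sqrt(42 + 22) - 857 = sqrt(64) - 857 = 8 - 857 = -849)
sqrt(P(-1, 28) + S) = sqrt(-1 - 849) = sqrt(-850) = 5*I*sqrt(34)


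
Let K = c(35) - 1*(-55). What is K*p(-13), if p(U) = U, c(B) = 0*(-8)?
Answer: -715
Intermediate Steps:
c(B) = 0
K = 55 (K = 0 - 1*(-55) = 0 + 55 = 55)
K*p(-13) = 55*(-13) = -715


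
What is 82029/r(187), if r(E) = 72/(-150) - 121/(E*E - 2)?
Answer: -71707701075/422629 ≈ -1.6967e+5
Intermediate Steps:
r(E) = -12/25 - 121/(-2 + E**2) (r(E) = 72*(-1/150) - 121/(E**2 - 2) = -12/25 - 121/(-2 + E**2))
82029/r(187) = 82029/(((-3001 - 12*187**2)/(25*(-2 + 187**2)))) = 82029/(((-3001 - 12*34969)/(25*(-2 + 34969)))) = 82029/(((1/25)*(-3001 - 419628)/34967)) = 82029/(((1/25)*(1/34967)*(-422629))) = 82029/(-422629/874175) = 82029*(-874175/422629) = -71707701075/422629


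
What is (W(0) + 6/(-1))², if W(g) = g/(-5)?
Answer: 36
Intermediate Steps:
W(g) = -g/5 (W(g) = g*(-⅕) = -g/5)
(W(0) + 6/(-1))² = (-⅕*0 + 6/(-1))² = (0 + 6*(-1))² = (0 - 6)² = (-6)² = 36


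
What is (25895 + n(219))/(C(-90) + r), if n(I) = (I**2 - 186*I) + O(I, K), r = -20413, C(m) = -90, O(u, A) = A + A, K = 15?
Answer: -4736/2929 ≈ -1.6169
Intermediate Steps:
O(u, A) = 2*A
n(I) = 30 + I**2 - 186*I (n(I) = (I**2 - 186*I) + 2*15 = (I**2 - 186*I) + 30 = 30 + I**2 - 186*I)
(25895 + n(219))/(C(-90) + r) = (25895 + (30 + 219**2 - 186*219))/(-90 - 20413) = (25895 + (30 + 47961 - 40734))/(-20503) = (25895 + 7257)*(-1/20503) = 33152*(-1/20503) = -4736/2929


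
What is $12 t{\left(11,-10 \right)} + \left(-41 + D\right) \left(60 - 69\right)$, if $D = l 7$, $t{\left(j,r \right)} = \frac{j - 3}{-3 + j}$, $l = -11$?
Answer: $1074$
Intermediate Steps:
$t{\left(j,r \right)} = 1$ ($t{\left(j,r \right)} = \frac{-3 + j}{-3 + j} = 1$)
$D = -77$ ($D = \left(-11\right) 7 = -77$)
$12 t{\left(11,-10 \right)} + \left(-41 + D\right) \left(60 - 69\right) = 12 \cdot 1 + \left(-41 - 77\right) \left(60 - 69\right) = 12 - -1062 = 12 + 1062 = 1074$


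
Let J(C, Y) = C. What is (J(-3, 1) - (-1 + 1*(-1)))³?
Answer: -1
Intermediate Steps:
(J(-3, 1) - (-1 + 1*(-1)))³ = (-3 - (-1 + 1*(-1)))³ = (-3 - (-1 - 1))³ = (-3 - 1*(-2))³ = (-3 + 2)³ = (-1)³ = -1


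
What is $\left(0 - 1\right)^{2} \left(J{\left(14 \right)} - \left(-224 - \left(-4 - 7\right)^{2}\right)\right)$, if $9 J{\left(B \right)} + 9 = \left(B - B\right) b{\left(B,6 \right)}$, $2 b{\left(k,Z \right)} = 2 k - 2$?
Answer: $344$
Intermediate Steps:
$b{\left(k,Z \right)} = -1 + k$ ($b{\left(k,Z \right)} = \frac{2 k - 2}{2} = \frac{-2 + 2 k}{2} = -1 + k$)
$J{\left(B \right)} = -1$ ($J{\left(B \right)} = -1 + \frac{\left(B - B\right) \left(-1 + B\right)}{9} = -1 + \frac{0 \left(-1 + B\right)}{9} = -1 + \frac{1}{9} \cdot 0 = -1 + 0 = -1$)
$\left(0 - 1\right)^{2} \left(J{\left(14 \right)} - \left(-224 - \left(-4 - 7\right)^{2}\right)\right) = \left(0 - 1\right)^{2} \left(-1 - \left(-224 - \left(-4 - 7\right)^{2}\right)\right) = \left(-1\right)^{2} \left(-1 - \left(-224 - \left(-11\right)^{2}\right)\right) = 1 \left(-1 - \left(-224 - 121\right)\right) = 1 \left(-1 - -345\right) = 1 \left(-1 + 345\right) = 1 \cdot 344 = 344$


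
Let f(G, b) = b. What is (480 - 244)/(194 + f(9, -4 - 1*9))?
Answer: 236/181 ≈ 1.3039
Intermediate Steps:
(480 - 244)/(194 + f(9, -4 - 1*9)) = (480 - 244)/(194 + (-4 - 1*9)) = 236/(194 + (-4 - 9)) = 236/(194 - 13) = 236/181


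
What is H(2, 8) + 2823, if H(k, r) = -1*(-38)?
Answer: 2861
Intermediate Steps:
H(k, r) = 38
H(2, 8) + 2823 = 38 + 2823 = 2861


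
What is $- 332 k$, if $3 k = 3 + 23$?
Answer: $- \frac{8632}{3} \approx -2877.3$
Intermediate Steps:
$k = \frac{26}{3}$ ($k = \frac{3 + 23}{3} = \frac{1}{3} \cdot 26 = \frac{26}{3} \approx 8.6667$)
$- 332 k = \left(-332\right) \frac{26}{3} = - \frac{8632}{3}$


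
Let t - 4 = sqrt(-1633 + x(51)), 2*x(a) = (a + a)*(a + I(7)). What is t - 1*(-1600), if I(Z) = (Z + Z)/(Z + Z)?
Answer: 1604 + sqrt(1019) ≈ 1635.9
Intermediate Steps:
I(Z) = 1 (I(Z) = (2*Z)/((2*Z)) = (2*Z)*(1/(2*Z)) = 1)
x(a) = a*(1 + a) (x(a) = ((a + a)*(a + 1))/2 = ((2*a)*(1 + a))/2 = (2*a*(1 + a))/2 = a*(1 + a))
t = 4 + sqrt(1019) (t = 4 + sqrt(-1633 + 51*(1 + 51)) = 4 + sqrt(-1633 + 51*52) = 4 + sqrt(-1633 + 2652) = 4 + sqrt(1019) ≈ 35.922)
t - 1*(-1600) = (4 + sqrt(1019)) - 1*(-1600) = (4 + sqrt(1019)) + 1600 = 1604 + sqrt(1019)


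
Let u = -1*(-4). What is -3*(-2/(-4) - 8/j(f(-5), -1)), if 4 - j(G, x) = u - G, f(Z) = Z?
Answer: -63/10 ≈ -6.3000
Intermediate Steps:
u = 4
j(G, x) = G (j(G, x) = 4 - (4 - G) = 4 + (-4 + G) = G)
-3*(-2/(-4) - 8/j(f(-5), -1)) = -3*(-2/(-4) - 8/(-5)) = -3*(-2*(-¼) - 8*(-⅕)) = -3*(½ + 8/5) = -3*21/10 = -63/10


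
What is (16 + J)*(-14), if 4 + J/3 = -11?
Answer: 406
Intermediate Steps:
J = -45 (J = -12 + 3*(-11) = -12 - 33 = -45)
(16 + J)*(-14) = (16 - 45)*(-14) = -29*(-14) = 406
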